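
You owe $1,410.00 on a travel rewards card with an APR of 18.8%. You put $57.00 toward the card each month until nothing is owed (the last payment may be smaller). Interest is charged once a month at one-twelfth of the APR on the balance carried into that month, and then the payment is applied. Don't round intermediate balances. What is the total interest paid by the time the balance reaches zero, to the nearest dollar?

$388

Monthly rate r = 18.8%/12 = 1.56667% = 0.0156667.
Payoff takes n = ⌈−ln(1 − rB₀/P)/ln(1+r)⌉ = ⌈31.539⌉ = 32 payments; the last is $30.82.
Total paid = 31·$57.00 + $30.82 = $1,797.82.
Total interest = total paid − principal = $1,797.82 − $1,410.00 = $387.82.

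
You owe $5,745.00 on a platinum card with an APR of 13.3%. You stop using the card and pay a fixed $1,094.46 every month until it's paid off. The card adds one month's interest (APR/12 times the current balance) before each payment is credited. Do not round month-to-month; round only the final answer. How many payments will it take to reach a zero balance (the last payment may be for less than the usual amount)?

6 payments

Monthly rate r = 13.3%/12 = 1.10833% = 0.0110833.
Recurrence: B ← B·(1+r) − $1,094.46.
Month 1: interest $63.67; balance after payment $4,714.21.
Month 2: interest $52.25; balance after payment $3,672.00.
Month 3: interest $40.70; balance after payment $2,618.24.
Month 4: interest $29.02; balance after payment $1,552.80.
Month 5: interest $17.21; balance after payment $475.55.
Month 6: interest $5.27; balance after payment $0.00.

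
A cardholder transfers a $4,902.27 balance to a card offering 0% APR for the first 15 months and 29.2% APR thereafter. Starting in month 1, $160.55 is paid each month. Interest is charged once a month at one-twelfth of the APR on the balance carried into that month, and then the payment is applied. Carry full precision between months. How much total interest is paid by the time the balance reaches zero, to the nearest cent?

Promo months 1–15 at r₀ = 0%/12 = 0; months 16+ at r₁ = 29.2%/12 = 0.0243333.
After month 15 (no interest yet): B = $4,902.27 − 15·$160.55 = $2,494.02.
Then at r₁ with $160.55/mo: n₂ = −ln(1 − r₁·B/P)/ln(1+r₁) ≈ 19.75 → 20 more payments.
Total paid = 34·$160.55 + $120.67 = $5,579.37; interest = $5,579.37 − $4,902.27 = $677.10.

$677.10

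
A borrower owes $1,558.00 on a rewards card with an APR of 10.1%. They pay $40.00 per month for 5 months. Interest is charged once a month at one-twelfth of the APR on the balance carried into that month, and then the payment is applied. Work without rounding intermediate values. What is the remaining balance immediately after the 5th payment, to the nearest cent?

$1,421.28

Monthly rate r = 10.1%/12 = 0.841667% = 0.00841667.
Each month: B ← B·(1+r) − $40.00.
Month 1: interest $13.11; balance after payment $1,531.11.
Month 2: interest $12.89; balance after payment $1,504.00.
Month 3: interest $12.66; balance after payment $1,476.66.
Month 4: interest $12.43; balance after payment $1,449.09.
Month 5: interest $12.20; balance after payment $1,421.28.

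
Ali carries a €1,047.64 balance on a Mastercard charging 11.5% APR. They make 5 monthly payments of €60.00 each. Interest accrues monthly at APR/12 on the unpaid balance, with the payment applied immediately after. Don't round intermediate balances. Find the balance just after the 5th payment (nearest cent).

€793.01

Monthly rate r = 11.5%/12 = 0.958333% = 0.00958333.
Each month: B ← B·(1+r) − €60.00.
Month 1: interest €10.04; balance after payment €997.68.
Month 2: interest €9.56; balance after payment €947.24.
Month 3: interest €9.08; balance after payment €896.32.
Month 4: interest €8.59; balance after payment €844.91.
Month 5: interest €8.10; balance after payment €793.01.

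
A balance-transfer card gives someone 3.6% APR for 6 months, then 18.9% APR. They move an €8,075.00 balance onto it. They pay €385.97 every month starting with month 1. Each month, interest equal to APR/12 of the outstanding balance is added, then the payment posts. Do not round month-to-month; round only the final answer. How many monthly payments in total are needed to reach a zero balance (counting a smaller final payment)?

24 months

Promo months 1–6 at r₀ = 3.6%/12 = 0.003; months 7+ at r₁ = 18.9%/12 = 0.01575.
After month 6: iterate B ← B·(1+r₀) − €385.97 for 6 months → €5,888.19.
Then at r₁ with €385.97/mo: n₂ = −ln(1 − r₁·B/P)/ln(1+r₁) ≈ 17.58 → 18 more payments.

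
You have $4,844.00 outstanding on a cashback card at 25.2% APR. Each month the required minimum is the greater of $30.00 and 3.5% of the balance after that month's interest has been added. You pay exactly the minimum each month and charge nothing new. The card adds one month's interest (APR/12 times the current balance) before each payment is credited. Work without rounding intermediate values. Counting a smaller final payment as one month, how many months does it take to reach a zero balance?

161 months

Monthly rate r = 25.2%/12 = 2.1% = 0.021.
While 3.5% of the post-interest balance exceeds $30.00, each month B ← (B·(1+r))·(1 − 0.035), i.e. B shrinks by the factor (1+r)·0.965 = 0.98526.
This holds for months 1–119. Entering month 120 the balance is $827.98; 3.5% of the post-interest balance is now below $30.00, so the flat $30.00 minimum applies from here.
From month 120 a fixed $30.00 at rate r clears $827.98 in 42 more payments. Total: 119 + 42 = 161 months.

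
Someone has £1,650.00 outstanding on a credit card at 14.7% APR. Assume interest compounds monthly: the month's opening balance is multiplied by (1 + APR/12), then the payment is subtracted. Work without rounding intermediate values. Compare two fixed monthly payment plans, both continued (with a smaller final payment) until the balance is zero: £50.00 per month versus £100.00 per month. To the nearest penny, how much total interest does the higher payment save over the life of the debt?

£272.30

Monthly rate r = 14.7%/12 = 1.225% = 0.01225.
At £50.00/mo: n = ⌈−ln(1 − rB₀/P)/ln(1+r)⌉ = 43 payments (last £27.01); total interest = total paid − £1,650.00 = £477.01.
At £100.00/mo: 19 payments (last £54.71); total interest £204.71.
Interest saved = £477.01 − £204.71 = £272.30.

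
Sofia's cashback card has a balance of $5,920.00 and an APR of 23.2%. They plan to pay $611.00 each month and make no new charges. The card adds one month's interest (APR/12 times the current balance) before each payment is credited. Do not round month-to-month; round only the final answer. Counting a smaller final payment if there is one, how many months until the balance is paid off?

11 months

Monthly rate r = 23.2%/12 = 1.93333% = 0.0193333.
Recurrence: B ← B·(1+r) − $611.00.
Month 1: interest $114.45; balance after payment $5,423.45.
Month 2: interest $104.85; balance after payment $4,917.31.
Closed form: n = −ln(1 − rB₀/P)/ln(1+r) = −ln(0.81268)/ln(1.01933) ≈ 10.832, so the balance reaches zero during payment 11.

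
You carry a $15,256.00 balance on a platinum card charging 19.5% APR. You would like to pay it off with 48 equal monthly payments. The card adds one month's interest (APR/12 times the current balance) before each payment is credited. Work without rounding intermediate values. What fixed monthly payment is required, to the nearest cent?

Monthly rate r = 19.5%/12 = 1.625% = 0.01625.
Level-payment amortization: P = B₀·r / (1 − (1+r)^(−n)) = 15256.00·0.01625 / (1 − 1.01625^(−48)).
Denominator 1 − (1+r)^(−48) = 0.538710906.
P = 247.91 / 0.538710906 ≈ 460.19.

$460.19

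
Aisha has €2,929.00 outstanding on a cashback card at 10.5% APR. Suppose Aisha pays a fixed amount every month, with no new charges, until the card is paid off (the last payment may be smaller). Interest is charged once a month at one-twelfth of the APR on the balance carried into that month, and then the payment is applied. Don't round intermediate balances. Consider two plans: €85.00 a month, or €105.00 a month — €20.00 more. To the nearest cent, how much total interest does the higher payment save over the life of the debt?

Monthly rate r = 10.5%/12 = 0.875% = 0.00875.
At €85.00/mo: n = ⌈−ln(1 − rB₀/P)/ln(1+r)⌉ = 42 payments (last €16.17); total interest = total paid − €2,929.00 = €572.17.
At €105.00/mo: 33 payments (last €12.61); total interest €443.61.
Interest saved = €572.17 − €443.61 = €128.56.

€128.56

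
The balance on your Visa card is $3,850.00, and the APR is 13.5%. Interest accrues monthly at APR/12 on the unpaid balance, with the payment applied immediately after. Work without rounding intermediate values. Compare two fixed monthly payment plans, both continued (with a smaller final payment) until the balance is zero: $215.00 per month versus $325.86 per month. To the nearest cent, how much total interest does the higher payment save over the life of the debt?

Monthly rate r = 13.5%/12 = 1.125% = 0.01125.
At $215.00/mo: n = ⌈−ln(1 − rB₀/P)/ln(1+r)⌉ = 21 payments (last $23.53); total interest = total paid − $3,850.00 = $473.53.
At $325.86/mo: 13 payments (last $244.29); total interest $304.61.
Interest saved = $473.53 − $304.61 = $168.92.

$168.92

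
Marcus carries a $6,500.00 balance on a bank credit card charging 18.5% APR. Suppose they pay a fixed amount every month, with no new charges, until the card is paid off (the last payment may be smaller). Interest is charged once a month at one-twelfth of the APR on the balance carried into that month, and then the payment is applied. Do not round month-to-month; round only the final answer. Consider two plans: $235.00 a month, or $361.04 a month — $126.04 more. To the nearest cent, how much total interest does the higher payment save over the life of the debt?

$865.75

Monthly rate r = 18.5%/12 = 1.54167% = 0.0154167.
At $235.00/mo: n = ⌈−ln(1 − rB₀/P)/ln(1+r)⌉ = 37 payments (last $78.58); total interest = total paid − $6,500.00 = $2,038.58.
At $361.04/mo: 22 payments (last $90.99); total interest $1,172.83.
Interest saved = $2,038.58 − $1,172.83 = $865.75.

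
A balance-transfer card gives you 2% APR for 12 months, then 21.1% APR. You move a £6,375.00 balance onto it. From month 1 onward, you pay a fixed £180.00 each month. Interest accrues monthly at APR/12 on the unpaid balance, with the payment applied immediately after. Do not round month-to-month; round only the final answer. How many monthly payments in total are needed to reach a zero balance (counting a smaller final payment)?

44 payments

Promo months 1–12 at r₀ = 2%/12 = 0.00166667; months 13+ at r₁ = 21.1%/12 = 0.0175833.
After month 12: iterate B ← B·(1+r₀) − £180.00 for 12 months → £4,323.76.
Then at r₁ with £180.00/mo: n₂ = −ln(1 − r₁·B/P)/ln(1+r₁) ≈ 31.49 → 32 more payments.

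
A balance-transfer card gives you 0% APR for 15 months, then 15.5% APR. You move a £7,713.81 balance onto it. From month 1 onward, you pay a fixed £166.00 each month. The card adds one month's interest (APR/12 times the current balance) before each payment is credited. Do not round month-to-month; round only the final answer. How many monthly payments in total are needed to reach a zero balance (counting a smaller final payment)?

56 months

Promo months 1–15 at r₀ = 0%/12 = 0; months 16+ at r₁ = 15.5%/12 = 0.0129167.
After month 15 (no interest yet): B = £7,713.81 − 15·£166.00 = £5,223.81.
Then at r₁ with £166.00/mo: n₂ = −ln(1 − r₁·B/P)/ln(1+r₁) ≈ 40.65 → 41 more payments.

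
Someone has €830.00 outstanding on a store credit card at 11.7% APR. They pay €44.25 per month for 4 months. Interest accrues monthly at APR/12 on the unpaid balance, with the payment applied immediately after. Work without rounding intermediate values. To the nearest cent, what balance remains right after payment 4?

€683.24

Monthly rate r = 11.7%/12 = 0.975% = 0.00975.
Each month: B ← B·(1+r) − €44.25.
Month 1: interest €8.09; balance after payment €793.84.
Month 2: interest €7.74; balance after payment €757.33.
Month 3: interest €7.38; balance after payment €720.47.
Month 4: interest €7.02; balance after payment €683.24.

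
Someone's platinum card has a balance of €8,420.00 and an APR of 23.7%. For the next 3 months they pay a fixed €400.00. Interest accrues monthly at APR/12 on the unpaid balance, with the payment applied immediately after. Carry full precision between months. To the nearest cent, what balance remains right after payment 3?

€7,704.95

Monthly rate r = 23.7%/12 = 1.975% = 0.01975.
Each month: B ← B·(1+r) − €400.00.
Month 1: interest €166.29; balance after payment €8,186.30.
Month 2: interest €161.68; balance after payment €7,947.97.
Month 3: interest €156.97; balance after payment €7,704.95.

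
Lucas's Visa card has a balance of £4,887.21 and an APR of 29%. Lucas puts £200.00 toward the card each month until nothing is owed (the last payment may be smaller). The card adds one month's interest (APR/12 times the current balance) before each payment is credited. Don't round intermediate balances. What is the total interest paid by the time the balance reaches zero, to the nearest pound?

£2,592

Monthly rate r = 29%/12 = 2.41667% = 0.0241667.
Payoff takes n = ⌈−ln(1 − rB₀/P)/ln(1+r)⌉ = ⌈37.393⌉ = 38 payments; the last is £79.11.
Total paid = 37·£200.00 + £79.11 = £7,479.11.
Total interest = total paid − principal = £7,479.11 − £4,887.21 = £2,591.90.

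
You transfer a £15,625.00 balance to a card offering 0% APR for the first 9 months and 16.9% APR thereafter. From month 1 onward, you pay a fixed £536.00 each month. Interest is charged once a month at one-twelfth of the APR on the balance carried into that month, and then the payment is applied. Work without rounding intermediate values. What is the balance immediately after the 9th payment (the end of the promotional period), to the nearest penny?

£10,801.00

Promo months 1–9 at r₀ = 0%/12 = 0; months 10+ at r₁ = 16.9%/12 = 0.0140833.
After month 9 (no interest yet): B = £15,625.00 − 9·£536.00 = £10,801.00.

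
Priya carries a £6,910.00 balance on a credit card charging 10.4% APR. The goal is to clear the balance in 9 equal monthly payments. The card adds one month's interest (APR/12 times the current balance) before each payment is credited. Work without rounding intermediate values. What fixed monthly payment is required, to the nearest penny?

£801.43

Monthly rate r = 10.4%/12 = 0.866667% = 0.00866667.
Level-payment amortization: P = B₀·r / (1 − (1+r)^(−n)) = 6910.00·0.00866667 / (1 − 1.00867^(−9)).
Denominator 1 − (1+r)^(−9) = 0.0747246779.
P = 59.8867 / 0.0747246779 ≈ 801.43.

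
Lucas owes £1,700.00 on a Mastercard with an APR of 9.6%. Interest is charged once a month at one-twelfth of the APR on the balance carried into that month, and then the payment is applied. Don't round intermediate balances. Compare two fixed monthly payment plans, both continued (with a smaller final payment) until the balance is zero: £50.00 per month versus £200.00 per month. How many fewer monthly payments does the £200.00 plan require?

Monthly rate r = 9.6%/12 = 0.8% = 0.008.
At £50.00/mo: n = ⌈−ln(1 − rB₀/P)/ln(1+r)⌉ = 40 payments (last £42.04); total interest = total paid − £1,700.00 = £292.04.
At £200.00/mo: 9 payments (last £167.70); total interest £67.70.
Payments saved = 40 − 9 = 31.

31 fewer payments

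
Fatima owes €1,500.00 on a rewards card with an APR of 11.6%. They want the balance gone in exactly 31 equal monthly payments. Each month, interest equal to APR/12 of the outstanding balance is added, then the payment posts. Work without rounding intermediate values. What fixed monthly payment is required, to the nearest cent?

Monthly rate r = 11.6%/12 = 0.966667% = 0.00966667.
Level-payment amortization: P = B₀·r / (1 − (1+r)^(−n)) = 1500.00·0.00966667 / (1 − 1.00967^(−31)).
Denominator 1 − (1+r)^(−31) = 0.257867548.
P = 14.5 / 0.257867548 ≈ 56.23.

€56.23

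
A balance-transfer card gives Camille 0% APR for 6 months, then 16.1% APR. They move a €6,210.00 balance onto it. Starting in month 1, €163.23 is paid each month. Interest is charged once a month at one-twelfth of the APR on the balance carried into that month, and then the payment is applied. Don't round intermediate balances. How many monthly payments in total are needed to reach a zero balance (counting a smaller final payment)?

49 months

Promo months 1–6 at r₀ = 0%/12 = 0; months 7+ at r₁ = 16.1%/12 = 0.0134167.
After month 6 (no interest yet): B = €6,210.00 − 6·€163.23 = €5,230.62.
Then at r₁ with €163.23/mo: n₂ = −ln(1 − r₁·B/P)/ln(1+r₁) ≈ 42.17 → 43 more payments.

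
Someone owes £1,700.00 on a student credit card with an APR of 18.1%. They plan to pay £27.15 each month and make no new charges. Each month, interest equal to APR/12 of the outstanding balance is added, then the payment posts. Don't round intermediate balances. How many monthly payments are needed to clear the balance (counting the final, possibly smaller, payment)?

194 payments

Monthly rate r = 18.1%/12 = 1.50833% = 0.0150833.
Recurrence: B ← B·(1+r) − £27.15.
Month 1: interest £25.64; balance after payment £1,698.49.
Month 2: interest £25.62; balance after payment £1,696.96.
Closed form: n = −ln(1 − rB₀/P)/ln(1+r) = −ln(0.055556)/ln(1.01508) ≈ 193.068, so the balance reaches zero during payment 194.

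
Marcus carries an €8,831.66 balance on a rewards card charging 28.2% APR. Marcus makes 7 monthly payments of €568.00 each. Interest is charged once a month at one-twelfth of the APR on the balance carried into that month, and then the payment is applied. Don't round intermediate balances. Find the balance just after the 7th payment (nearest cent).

€6,123.45

Monthly rate r = 28.2%/12 = 2.35% = 0.0235.
Each month: B ← B·(1+r) − €568.00.
Month 1: interest €207.54; balance after payment €8,471.20.
Month 2: interest €199.07; balance after payment €8,102.28.
Month 3: interest €190.40; balance after payment €7,724.68.
Month 4: interest €181.53; balance after payment €7,338.21.
Month 5: interest €172.45; balance after payment €6,942.66.
Month 6: interest €163.15; balance after payment €6,537.81.
Month 7: interest €153.64; balance after payment €6,123.45.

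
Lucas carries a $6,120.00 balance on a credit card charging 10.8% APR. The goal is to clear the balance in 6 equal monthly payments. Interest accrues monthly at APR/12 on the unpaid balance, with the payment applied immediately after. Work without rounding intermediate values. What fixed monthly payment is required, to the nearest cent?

$1,052.37

Monthly rate r = 10.8%/12 = 0.9% = 0.009.
Level-payment amortization: P = B₀·r / (1 − (1+r)^(−n)) = 6120.00·0.009 / (1 − 1.009^(−6)).
Denominator 1 − (1+r)^(−6) = 0.052339012.
P = 55.08 / 0.052339012 ≈ 1052.37.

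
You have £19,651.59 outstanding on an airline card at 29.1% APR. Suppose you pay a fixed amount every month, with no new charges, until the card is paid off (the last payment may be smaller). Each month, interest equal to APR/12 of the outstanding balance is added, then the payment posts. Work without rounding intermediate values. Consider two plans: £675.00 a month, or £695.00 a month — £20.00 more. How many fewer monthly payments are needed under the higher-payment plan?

Monthly rate r = 29.1%/12 = 2.425% = 0.02425.
At £675.00/mo: n = ⌈−ln(1 − rB₀/P)/ln(1+r)⌉ = 52 payments (last £62.32); total interest = total paid − £19,651.59 = £14,835.73.
At £695.00/mo: 49 payments (last £212.02); total interest £13,920.43.
Payments saved = 52 − 49 = 3.

3 fewer payments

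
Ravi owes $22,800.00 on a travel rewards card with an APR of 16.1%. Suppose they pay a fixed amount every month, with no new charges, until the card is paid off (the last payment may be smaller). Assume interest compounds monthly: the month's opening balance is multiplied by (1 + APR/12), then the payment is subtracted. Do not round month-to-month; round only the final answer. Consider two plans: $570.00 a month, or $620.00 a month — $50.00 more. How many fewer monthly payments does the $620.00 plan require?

6 fewer payments

Monthly rate r = 16.1%/12 = 1.34167% = 0.0134167.
At $570.00/mo: n = ⌈−ln(1 − rB₀/P)/ln(1+r)⌉ = 58 payments (last $413.19); total interest = total paid − $22,800.00 = $10,103.19.
At $620.00/mo: 52 payments (last $14.40); total interest $8,834.40.
Payments saved = 58 − 52 = 6.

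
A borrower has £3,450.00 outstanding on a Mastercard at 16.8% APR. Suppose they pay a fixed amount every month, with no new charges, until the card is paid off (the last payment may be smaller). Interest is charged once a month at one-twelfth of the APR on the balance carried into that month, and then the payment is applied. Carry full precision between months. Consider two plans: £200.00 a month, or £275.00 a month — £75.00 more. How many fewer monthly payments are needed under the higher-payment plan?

6 fewer payments

Monthly rate r = 16.8%/12 = 1.4% = 0.014.
At £200.00/mo: n = ⌈−ln(1 − rB₀/P)/ln(1+r)⌉ = 20 payments (last £176.47); total interest = total paid − £3,450.00 = £526.47.
At £275.00/mo: 14 payments (last £245.57); total interest £370.57.
Payments saved = 20 − 14 = 6.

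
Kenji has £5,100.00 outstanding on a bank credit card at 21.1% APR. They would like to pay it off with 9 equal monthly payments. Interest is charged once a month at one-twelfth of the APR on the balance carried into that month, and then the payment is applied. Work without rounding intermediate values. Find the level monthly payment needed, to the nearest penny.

Monthly rate r = 21.1%/12 = 1.75833% = 0.0175833.
Level-payment amortization: P = B₀·r / (1 − (1+r)^(−n)) = 5100.00·0.0175833 / (1 − 1.01758^(−9)).
Denominator 1 − (1+r)^(−9) = 0.145188939.
P = 89.675 / 0.145188939 ≈ 617.64.

£617.64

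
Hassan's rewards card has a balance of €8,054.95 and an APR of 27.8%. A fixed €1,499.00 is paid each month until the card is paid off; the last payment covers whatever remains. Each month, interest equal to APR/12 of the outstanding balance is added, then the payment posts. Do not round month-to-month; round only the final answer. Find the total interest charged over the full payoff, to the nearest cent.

Monthly rate r = 27.8%/12 = 2.31667% = 0.0231667.
Payoff takes n = ⌈−ln(1 − rB₀/P)/ln(1+r)⌉ = ⌈5.805⌉ = 6 payments; the last is €1,209.20.
Total paid = 5·€1,499.00 + €1,209.20 = €8,704.20.
Total interest = total paid − principal = €8,704.20 − €8,054.95 = €649.25.

€649.25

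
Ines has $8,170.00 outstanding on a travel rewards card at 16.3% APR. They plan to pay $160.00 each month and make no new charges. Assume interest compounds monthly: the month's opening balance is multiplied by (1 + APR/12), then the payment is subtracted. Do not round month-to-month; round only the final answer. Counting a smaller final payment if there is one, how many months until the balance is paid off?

Monthly rate r = 16.3%/12 = 1.35833% = 0.0135833.
Recurrence: B ← B·(1+r) − $160.00.
Month 1: interest $110.98; balance after payment $8,120.98.
Month 2: interest $110.31; balance after payment $8,071.29.
Closed form: n = −ln(1 − rB₀/P)/ln(1+r) = −ln(0.3064)/ln(1.01358) ≈ 87.672, so the balance reaches zero during payment 88.

88 months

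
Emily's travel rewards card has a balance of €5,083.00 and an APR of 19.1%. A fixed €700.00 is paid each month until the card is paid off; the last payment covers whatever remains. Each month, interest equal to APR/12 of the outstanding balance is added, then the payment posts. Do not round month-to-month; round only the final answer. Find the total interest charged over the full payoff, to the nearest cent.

Monthly rate r = 19.1%/12 = 1.59167% = 0.0159167.
Payoff takes n = ⌈−ln(1 − rB₀/P)/ln(1+r)⌉ = ⌈7.778⌉ = 8 payments; the last is €545.36.
Total paid = 7·€700.00 + €545.36 = €5,445.36.
Total interest = total paid − principal = €5,445.36 − €5,083.00 = €362.36.

€362.36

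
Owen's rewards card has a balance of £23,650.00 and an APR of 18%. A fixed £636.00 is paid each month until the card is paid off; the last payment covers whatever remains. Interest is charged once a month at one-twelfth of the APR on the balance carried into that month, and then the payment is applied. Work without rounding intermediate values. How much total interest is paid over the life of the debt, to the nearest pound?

Monthly rate r = 18%/12 = 1.5% = 0.015.
Payoff takes n = ⌈−ln(1 − rB₀/P)/ln(1+r)⌉ = ⌈54.804⌉ = 55 payments; the last is £512.05.
Total paid = 54·£636.00 + £512.05 = £34,856.05.
Total interest = total paid − principal = £34,856.05 − £23,650.00 = £11,206.05.

£11,206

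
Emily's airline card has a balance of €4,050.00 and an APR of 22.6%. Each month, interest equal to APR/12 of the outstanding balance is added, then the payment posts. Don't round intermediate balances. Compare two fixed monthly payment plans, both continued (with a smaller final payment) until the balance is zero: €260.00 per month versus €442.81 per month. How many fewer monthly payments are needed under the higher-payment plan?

Monthly rate r = 22.6%/12 = 1.88333% = 0.0188333.
At €260.00/mo: n = ⌈−ln(1 − rB₀/P)/ln(1+r)⌉ = 19 payments (last €159.35); total interest = total paid − €4,050.00 = €789.35.
At €442.81/mo: 11 payments (last €58.97); total interest €437.07.
Payments saved = 19 − 11 = 8.

8 fewer payments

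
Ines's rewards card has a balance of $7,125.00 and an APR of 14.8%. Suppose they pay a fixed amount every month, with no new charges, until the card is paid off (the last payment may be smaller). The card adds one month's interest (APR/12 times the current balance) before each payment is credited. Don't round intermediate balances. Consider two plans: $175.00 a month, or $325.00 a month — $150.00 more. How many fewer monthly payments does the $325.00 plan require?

Monthly rate r = 14.8%/12 = 1.23333% = 0.0123333.
At $175.00/mo: n = ⌈−ln(1 − rB₀/P)/ln(1+r)⌉ = 57 payments (last $157.14); total interest = total paid − $7,125.00 = $2,832.14.
At $325.00/mo: 26 payments (last $233.47); total interest $1,233.47.
Payments saved = 57 − 26 = 31.

31 fewer payments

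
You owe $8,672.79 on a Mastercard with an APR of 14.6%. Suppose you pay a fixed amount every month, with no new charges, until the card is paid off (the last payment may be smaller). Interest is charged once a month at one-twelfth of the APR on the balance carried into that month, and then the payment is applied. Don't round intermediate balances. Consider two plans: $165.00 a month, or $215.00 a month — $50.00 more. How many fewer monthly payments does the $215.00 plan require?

Monthly rate r = 14.6%/12 = 1.21667% = 0.0121667.
At $165.00/mo: n = ⌈−ln(1 − rB₀/P)/ln(1+r)⌉ = 85 payments (last $61.01); total interest = total paid − $8,672.79 = $5,248.22.
At $215.00/mo: 56 payments (last $173.68); total interest $3,325.89.
Payments saved = 85 − 56 = 29.

29 fewer payments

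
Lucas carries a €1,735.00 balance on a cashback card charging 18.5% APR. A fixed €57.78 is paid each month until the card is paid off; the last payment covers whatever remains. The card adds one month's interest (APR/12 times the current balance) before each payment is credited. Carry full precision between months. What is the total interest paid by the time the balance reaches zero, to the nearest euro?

Monthly rate r = 18.5%/12 = 1.54167% = 0.0154167.
Payoff takes n = ⌈−ln(1 − rB₀/P)/ln(1+r)⌉ = ⌈40.631⌉ = 41 payments; the last is €36.58.
Total paid = 40·€57.78 + €36.58 = €2,347.78.
Total interest = total paid − principal = €2,347.78 − €1,735.00 = €612.78.

€613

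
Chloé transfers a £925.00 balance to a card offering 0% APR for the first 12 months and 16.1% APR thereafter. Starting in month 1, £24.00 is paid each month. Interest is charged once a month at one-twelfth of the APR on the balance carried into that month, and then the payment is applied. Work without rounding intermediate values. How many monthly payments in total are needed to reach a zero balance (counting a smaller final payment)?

Promo months 1–12 at r₀ = 0%/12 = 0; months 13+ at r₁ = 16.1%/12 = 0.0134167.
After month 12 (no interest yet): B = £925.00 − 12·£24.00 = £637.00.
Then at r₁ with £24.00/mo: n₂ = −ln(1 − r₁·B/P)/ln(1+r₁) ≈ 33.03 → 34 more payments.

46 months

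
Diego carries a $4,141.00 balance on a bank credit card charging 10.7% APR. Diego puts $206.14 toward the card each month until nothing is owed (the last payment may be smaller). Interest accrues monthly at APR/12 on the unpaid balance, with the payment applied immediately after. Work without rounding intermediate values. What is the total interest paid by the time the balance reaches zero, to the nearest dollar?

Monthly rate r = 10.7%/12 = 0.891667% = 0.00891667.
Payoff takes n = ⌈−ln(1 − rB₀/P)/ln(1+r)⌉ = ⌈22.235⌉ = 23 payments; the last is $48.51.
Total paid = 22·$206.14 + $48.51 = $4,583.59.
Total interest = total paid − principal = $4,583.59 − $4,141.00 = $442.59.

$443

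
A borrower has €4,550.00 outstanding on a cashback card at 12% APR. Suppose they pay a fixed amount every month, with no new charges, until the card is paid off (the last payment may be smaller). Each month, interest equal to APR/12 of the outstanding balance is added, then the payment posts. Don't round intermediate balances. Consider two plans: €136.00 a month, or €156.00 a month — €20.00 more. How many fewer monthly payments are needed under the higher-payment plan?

6 fewer payments

Monthly rate r = 12%/12 = 1% = 0.01.
At €136.00/mo: n = ⌈−ln(1 − rB₀/P)/ln(1+r)⌉ = 41 payments (last €127.04); total interest = total paid − €4,550.00 = €1,017.04.
At €156.00/mo: 35 payments (last €102.54); total interest €856.54.
Payments saved = 41 − 35 = 6.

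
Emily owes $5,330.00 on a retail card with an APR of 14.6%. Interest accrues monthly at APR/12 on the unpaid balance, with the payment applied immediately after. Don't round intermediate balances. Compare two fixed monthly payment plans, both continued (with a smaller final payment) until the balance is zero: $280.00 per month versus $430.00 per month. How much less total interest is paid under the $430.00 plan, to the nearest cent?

$286.73

Monthly rate r = 14.6%/12 = 1.21667% = 0.0121667.
At $280.00/mo: n = ⌈−ln(1 − rB₀/P)/ln(1+r)⌉ = 22 payments (last $219.97); total interest = total paid − $5,330.00 = $769.97.
At $430.00/mo: 14 payments (last $223.24); total interest $483.24.
Interest saved = $769.97 − $483.24 = $286.73.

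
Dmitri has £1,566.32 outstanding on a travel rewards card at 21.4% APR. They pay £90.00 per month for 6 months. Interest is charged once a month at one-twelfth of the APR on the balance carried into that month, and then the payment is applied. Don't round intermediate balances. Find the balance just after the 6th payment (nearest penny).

£1,176.91

Monthly rate r = 21.4%/12 = 1.78333% = 0.0178333.
Each month: B ← B·(1+r) − £90.00.
Month 1: interest £27.93; balance after payment £1,504.25.
Month 2: interest £26.83; balance after payment £1,441.08.
Month 3: interest £25.70; balance after payment £1,376.78.
Month 4: interest £24.55; balance after payment £1,311.33.
Month 5: interest £23.39; balance after payment £1,244.72.
Month 6: interest £22.20; balance after payment £1,176.91.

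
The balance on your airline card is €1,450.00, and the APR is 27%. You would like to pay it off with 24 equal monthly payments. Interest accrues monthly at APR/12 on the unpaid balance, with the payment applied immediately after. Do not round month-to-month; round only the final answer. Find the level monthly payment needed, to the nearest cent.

€78.85

Monthly rate r = 27%/12 = 2.25% = 0.0225.
Level-payment amortization: P = B₀·r / (1 − (1+r)^(−n)) = 1450.00·0.0225 / (1 − 1.0225^(−24)).
Denominator 1 − (1+r)^(−24) = 0.413753315.
P = 32.625 / 0.413753315 ≈ 78.85.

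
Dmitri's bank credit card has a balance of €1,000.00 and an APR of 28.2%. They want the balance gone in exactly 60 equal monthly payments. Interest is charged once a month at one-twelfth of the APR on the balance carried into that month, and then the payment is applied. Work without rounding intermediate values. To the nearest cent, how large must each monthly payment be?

Monthly rate r = 28.2%/12 = 2.35% = 0.0235.
Level-payment amortization: P = B₀·r / (1 − (1+r)^(−n)) = 1000.00·0.0235 / (1 − 1.0235^(−60)).
Denominator 1 − (1+r)^(−60) = 0.751841486.
P = 23.5 / 0.751841486 ≈ 31.26.

€31.26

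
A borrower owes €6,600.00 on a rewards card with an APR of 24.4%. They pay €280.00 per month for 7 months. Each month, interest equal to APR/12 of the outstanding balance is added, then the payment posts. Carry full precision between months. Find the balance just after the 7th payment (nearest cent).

€5,514.99

Monthly rate r = 24.4%/12 = 2.03333% = 0.0203333.
Each month: B ← B·(1+r) − €280.00.
Month 1: interest €134.20; balance after payment €6,454.20.
Month 2: interest €131.24; balance after payment €6,305.44.
Month 3: interest €128.21; balance after payment €6,153.65.
Month 4: interest €125.12; balance after payment €5,998.77.
Month 5: interest €121.97; balance after payment €5,840.75.
Month 6: interest €118.76; balance after payment €5,679.51.
Month 7: interest €115.48; balance after payment €5,514.99.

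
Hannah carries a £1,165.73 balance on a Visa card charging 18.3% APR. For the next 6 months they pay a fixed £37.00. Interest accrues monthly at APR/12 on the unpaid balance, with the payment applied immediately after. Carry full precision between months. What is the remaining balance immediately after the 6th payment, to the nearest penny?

£1,045.91

Monthly rate r = 18.3%/12 = 1.525% = 0.01525.
Each month: B ← B·(1+r) − £37.00.
Month 1: interest £17.78; balance after payment £1,146.51.
Month 2: interest £17.48; balance after payment £1,126.99.
Month 3: interest £17.19; balance after payment £1,107.18.
Month 4: interest £16.88; balance after payment £1,087.06.
Month 5: interest £16.58; balance after payment £1,066.64.
Month 6: interest £16.27; balance after payment £1,045.91.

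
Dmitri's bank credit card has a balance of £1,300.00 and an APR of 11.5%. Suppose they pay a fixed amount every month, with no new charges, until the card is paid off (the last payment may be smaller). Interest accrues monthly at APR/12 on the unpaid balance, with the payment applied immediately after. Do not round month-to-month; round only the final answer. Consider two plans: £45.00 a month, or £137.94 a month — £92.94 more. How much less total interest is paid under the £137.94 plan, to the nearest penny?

Monthly rate r = 11.5%/12 = 0.958333% = 0.00958333.
At £45.00/mo: n = ⌈−ln(1 − rB₀/P)/ln(1+r)⌉ = 34 payments (last £44.34); total interest = total paid − £1,300.00 = £229.34.
At £137.94/mo: 10 payments (last £127.60); total interest £69.06.
Interest saved = £229.34 − £69.06 = £160.28.

£160.28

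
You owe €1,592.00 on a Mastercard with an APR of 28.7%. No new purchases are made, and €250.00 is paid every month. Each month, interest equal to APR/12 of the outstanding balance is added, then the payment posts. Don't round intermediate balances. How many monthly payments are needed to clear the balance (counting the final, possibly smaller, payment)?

7 payments

Monthly rate r = 28.7%/12 = 2.39167% = 0.0239167.
Recurrence: B ← B·(1+r) − €250.00.
Month 1: interest €38.08; balance after payment €1,380.08.
Month 2: interest €33.01; balance after payment €1,163.08.
Closed form: n = −ln(1 − rB₀/P)/ln(1+r) = −ln(0.8477)/ln(1.02392) ≈ 6.991, so the balance reaches zero during payment 7.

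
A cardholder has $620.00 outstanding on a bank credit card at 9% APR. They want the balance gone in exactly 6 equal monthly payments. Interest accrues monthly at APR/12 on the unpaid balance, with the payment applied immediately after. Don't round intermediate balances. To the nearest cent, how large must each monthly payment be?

Monthly rate r = 9%/12 = 0.75% = 0.0075.
Level-payment amortization: P = B₀·r / (1 − (1+r)^(−n)) = 620.00·0.0075 / (1 − 1.0075^(−6)).
Denominator 1 − (1+r)^(−6) = 0.0438419822.
P = 4.65 / 0.0438419822 ≈ 106.06.

$106.06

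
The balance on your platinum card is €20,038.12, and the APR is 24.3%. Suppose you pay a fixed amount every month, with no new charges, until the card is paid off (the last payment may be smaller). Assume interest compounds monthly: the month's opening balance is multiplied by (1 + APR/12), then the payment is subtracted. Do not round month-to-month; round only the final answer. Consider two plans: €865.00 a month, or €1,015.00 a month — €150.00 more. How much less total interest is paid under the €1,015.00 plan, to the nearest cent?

Monthly rate r = 24.3%/12 = 2.025% = 0.02025.
At €865.00/mo: n = ⌈−ln(1 − rB₀/P)/ln(1+r)⌉ = 32 payments (last €507.10); total interest = total paid − €20,038.12 = €7,283.98.
At €1,015.00/mo: 26 payments (last €471.30); total interest €5,808.18.
Interest saved = €7,283.98 − €5,808.18 = €1,475.80.

€1,475.80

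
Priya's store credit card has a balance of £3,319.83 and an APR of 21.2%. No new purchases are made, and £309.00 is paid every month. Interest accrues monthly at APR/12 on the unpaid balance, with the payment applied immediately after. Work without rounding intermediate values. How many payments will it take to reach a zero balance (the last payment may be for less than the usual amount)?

Monthly rate r = 21.2%/12 = 1.76667% = 0.0176667.
Recurrence: B ← B·(1+r) − £309.00.
Month 1: interest £58.65; balance after payment £3,069.48.
Month 2: interest £54.23; balance after payment £2,814.71.
Closed form: n = −ln(1 − rB₀/P)/ln(1+r) = −ln(0.81019)/ln(1.01767) ≈ 12.019, so the balance reaches zero during payment 13.

13 payments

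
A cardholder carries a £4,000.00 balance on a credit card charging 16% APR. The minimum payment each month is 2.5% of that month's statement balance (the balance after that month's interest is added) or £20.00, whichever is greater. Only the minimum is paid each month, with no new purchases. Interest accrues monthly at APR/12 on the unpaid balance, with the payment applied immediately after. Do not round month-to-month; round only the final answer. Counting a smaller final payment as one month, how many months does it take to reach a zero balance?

191 months

Monthly rate r = 16%/12 = 1.33333% = 0.0133333.
While 2.5% of the post-interest balance exceeds £20.00, each month B ← (B·(1+r))·(1 − 0.025), i.e. B shrinks by the factor (1+r)·0.975 = 0.988.
This holds for months 1–135. Entering month 136 the balance is £783.88; 2.5% of the post-interest balance is now below £20.00, so the flat £20.00 minimum applies from here.
From month 136 a fixed £20.00 at rate r clears £783.88 in 56 more payments. Total: 135 + 56 = 191 months.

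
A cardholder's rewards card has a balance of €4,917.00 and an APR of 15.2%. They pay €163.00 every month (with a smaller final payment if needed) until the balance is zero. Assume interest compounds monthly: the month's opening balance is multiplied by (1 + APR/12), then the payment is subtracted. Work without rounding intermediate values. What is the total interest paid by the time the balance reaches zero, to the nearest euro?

Monthly rate r = 15.2%/12 = 1.26667% = 0.0126667.
Payoff takes n = ⌈−ln(1 − rB₀/P)/ln(1+r)⌉ = ⌈38.247⌉ = 39 payments; the last is €40.53.
Total paid = 38·€163.00 + €40.53 = €6,234.53.
Total interest = total paid − principal = €6,234.53 − €4,917.00 = €1,317.53.

€1,318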